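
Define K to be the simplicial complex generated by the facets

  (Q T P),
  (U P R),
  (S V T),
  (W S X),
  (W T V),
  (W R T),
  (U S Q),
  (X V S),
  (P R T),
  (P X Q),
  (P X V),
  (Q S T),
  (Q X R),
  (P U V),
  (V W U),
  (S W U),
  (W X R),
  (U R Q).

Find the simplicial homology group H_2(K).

H_2 = 0.

We work with the vertex ordering P < Q < R < S < T < U < V < W < X. The simplices of K, each written with vertices in increasing order, are:

  0-simplices (9): P, Q, R, S, T, U, V, W, X
  1-simplices (27): PQ, PR, PT, PU, PV, PX, QR, QS, QT, QU, QX, RT, RU, RW, RX, ST, SU, SV, SW, SX, TV, TW, UV, UW, VW, VX, WX
  2-simplices (18): PQT, PQX, PRT, PRU, PUV, PVX, QRU, QRX, QST, QSU, RTW, RWX, STV, SUW, SVX, SWX, TVW, UVW

Hence C_0 ≅ Z^9, C_1 ≅ Z^27, C_2 ≅ Z^18.

The boundary map ∂_1: C_1 → C_0 sends each edge [p,q] (with p < q) to q − p. For instance
  ∂UW = W − U.
This gives a 9×27 integer matrix of rank 8; reducing to Smith normal form yields diagonal entries (1,1,1,1,1,1,1,1).

Boundary ∂_2: C_2 → C_1 acts by ∂[p,q,r] = [q,r] − [p,r] + [p,q]. For instance
  ∂SVX = VX − SX + SV,
  ∂UVW = VW − UW + UV.
As a 27×18 matrix over Z this has rank 18, with invariant factors (1,1,1,1,1,1,1,1,1,1,1,1,1,1,1,1,1,2).

Reading off H_k = ker ∂_k / im ∂_{k+1}:

  H_2: rank ker ∂_2 − rank ∂_3 = (18 − 18) − 0 = 0, and there is no ∂_3, so H_2 ≅ 0.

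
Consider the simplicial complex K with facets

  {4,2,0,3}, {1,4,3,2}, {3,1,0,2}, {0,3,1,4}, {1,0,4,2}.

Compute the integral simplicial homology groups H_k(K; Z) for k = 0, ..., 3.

Order the vertices as 0 < 1 < 2 < 3 < 4. Listing each simplex with vertices in this order, K has dimension 3 with simplices:

  0-simplices (5): [0], [1], [2], [3], [4]
  1-simplices (10): [0,1], [0,2], [0,3], [0,4], [1,2], [1,3], [1,4], [2,3], [2,4], [3,4]
  2-simplices (10): [0,1,2], [0,1,3], [0,1,4], [0,2,3], [0,2,4], [0,3,4], [1,2,3], [1,2,4], [1,3,4], [2,3,4]
  3-simplices (5): [0,1,2,3], [0,1,2,4], [0,1,3,4], [0,2,3,4], [1,2,3,4]

giving chain groups C_0 ≅ Z^5, C_1 ≅ Z^10, C_2 ≅ Z^10, C_3 ≅ Z^5.

The boundary map ∂_1: C_1 → C_0 is given by ∂[p,q] = [q] − [p]. For instance
  ∂[0,4] = [4] − [0].
This gives a 5×10 integer matrix of rank 4; reducing to Smith normal form yields diagonal entries (1,1,1,1).

∂_2: C_2 → C_1 acts by ∂[p,q,r] = [q,r] − [p,r] + [p,q]. For instance
  ∂[1,3,4] = [3,4] − [1,4] + [1,3],
  ∂[0,1,3] = [1,3] − [0,3] + [0,1].
As a 10×10 matrix over Z this has rank 6, with invariant factors (1,1,1,1,1,1).

∂_3: C_3 → C_2 sends each 3-simplex σ to the alternating sum Σ_i (−1)^i (σ with its i-th vertex removed). For instance
  ∂[1,2,3,4] = [2,3,4] − [1,3,4] + [1,2,4] − [1,2,3],
  ∂[0,1,3,4] = [1,3,4] − [0,3,4] + [0,1,4] − [0,1,3].
The resulting 10×5 matrix has rank 4, and its Smith normal form has invariant factors (1,1,1,1).

Reading off H_k = ker ∂_k / im ∂_{k+1}:

  H_0: rank C_0 − rank ∂_1 = 5 − 4 = 1, and the invariant factors of ∂_1 are all 1, so H_0 ≅ Z.
  H_1: rank ker ∂_1 − rank ∂_2 = (10 − 4) − 6 = 0, and the invariant factors of ∂_2 are all 1, so H_1 ≅ 0.
  H_2: rank ker ∂_2 − rank ∂_3 = (10 − 6) − 4 = 0, and the invariant factors of ∂_3 are all 1, so H_2 ≅ 0.
  H_3: rank ker ∂_3 − rank ∂_4 = (5 − 4) − 0 = 1, and there is no ∂_4, so H_3 ≅ Z.

H_0 = Z,  H_1 = 0,  H_2 = 0,  H_3 = Z.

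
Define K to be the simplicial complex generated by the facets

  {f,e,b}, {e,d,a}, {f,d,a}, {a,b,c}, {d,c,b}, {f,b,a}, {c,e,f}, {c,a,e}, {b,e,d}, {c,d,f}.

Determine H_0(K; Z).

Fix the vertex order a < b < c < d < e < f and write every simplex with vertices in increasing order. Then dim K = 2 and the simplices of K are:

  0-simplices (6): a, b, c, d, e, f
  1-simplices (15): ab, ac, ad, ae, af, bc, bd, be, bf, cd, ce, cf, de, df, ef
  2-simplices (10): abc, abf, ace, ade, adf, bcd, bde, bef, cdf, cef

giving chain groups C_0 ≅ Z^6, C_1 ≅ Z^15, C_2 ≅ Z^10.

The boundary map ∂_1: C_1 → C_0 maps an edge to its endpoints' difference, ∂[p,q] = q − p.
This gives a 6×15 integer matrix of rank 5; reducing to Smith normal form yields diagonal entries (1,1,1,1,1).

The boundary map ∂_2: C_2 → C_1 maps a triangle to the signed sum of its edges. For instance
  ∂abf = bf − af + ab,
  ∂abc = bc − ac + ab.
This gives a 15×10 integer matrix of rank 10; reducing to Smith normal form yields diagonal entries (1,1,1,1,1,1,1,1,1,2).

From H_k ≅ ker(∂_k) / im(∂_{k+1}) we obtain:

  H_0: rank C_0 − rank ∂_1 = 6 − 5 = 1, and the invariant factors of ∂_1 are all 1, so H_0 ≅ Z.

(K is a triangulation of the real projective plane RP^2.)

H_0 = Z.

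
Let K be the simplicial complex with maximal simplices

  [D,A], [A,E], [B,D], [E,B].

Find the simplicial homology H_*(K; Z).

H_0 = Z,  H_1 = Z.

Fix the vertex order A < B < D < E and write every simplex with vertices in increasing order. Then dim K = 1 and the simplices of K are:

  0-simplices (4): A, B, D, E
  1-simplices (4): AD, AE, BD, BE

Hence C_0 ≅ Z^4, C_1 ≅ Z^4.

Boundary ∂_1: C_1 → C_0 sends each edge [p,q] (with p < q) to q − p. For instance
  ∂BE = E − B.
As a 4×4 matrix over Z this has rank 3, with invariant factors (1,1,1).

Reading off H_k = ker ∂_k / im ∂_{k+1}:

  H_0: rank C_0 − rank ∂_1 = 4 − 3 = 1, and the invariant factors of ∂_1 are all 1, so H_0 = Z.
  H_1: rank ker ∂_1 − rank ∂_2 = (4 − 3) − 0 = 1, and there is no ∂_2, so H_1 = Z.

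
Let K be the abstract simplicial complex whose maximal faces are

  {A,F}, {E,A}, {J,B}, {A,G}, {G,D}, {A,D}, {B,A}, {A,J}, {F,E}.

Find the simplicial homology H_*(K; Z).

Fix the vertex order A < B < D < E < F < G < J and write every simplex with vertices in increasing order. Then dim K = 1 and the simplices of K are:

  0-simplices (7): A, B, D, E, F, G, J
  1-simplices (9): AB, AD, AE, AF, AG, AJ, BJ, DG, EF

Hence C_0 ≅ Z^7, C_1 ≅ Z^9.

Boundary ∂_1: C_1 → C_0 maps an edge to its endpoints' difference, ∂[p,q] = q − p.
As a 7×9 matrix over Z this has rank 6, with invariant factors (1,1,1,1,1,1).

Reading off H_k = ker ∂_k / im ∂_{k+1}:

  H_0: rank C_0 − rank ∂_1 = 7 − 6 = 1, and the invariant factors of ∂_1 are all 1, so H_0 = Z.
  H_1: rank ker ∂_1 − rank ∂_2 = (9 − 6) − 0 = 3, and there is no ∂_2, so H_1 = Z^3.

(K is a triangulation of a wedge of 3 circles.)

H_0 = Z,  H_1 = Z^3.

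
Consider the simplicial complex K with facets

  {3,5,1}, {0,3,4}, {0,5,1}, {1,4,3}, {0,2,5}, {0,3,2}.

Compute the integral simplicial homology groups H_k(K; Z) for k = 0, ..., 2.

H_0 ≅ Z,  H_1 ≅ Z,  H_2 = 0.

Take the total order 0 < 1 < 2 < 3 < 4 < 5 on the vertex set. Then K (dimension 2) consists of the simplices:

  0-simplices (6): [0], [1], [2], [3], [4], [5]
  1-simplices (12): [0,1], [0,2], [0,3], [0,4], [0,5], [1,3], [1,4], [1,5], [2,3], [2,5], [3,4], [3,5]
  2-simplices (6): [0,1,5], [0,2,3], [0,2,5], [0,3,4], [1,3,4], [1,3,5]

Hence C_0 ≅ Z^6, C_1 ≅ Z^12, C_2 ≅ Z^6.

∂_1: C_1 → C_0 sends each edge [p,q] (with p < q) to q − p.
As a 6×12 matrix over Z this has rank 5, with invariant factors (1,1,1,1,1).

∂_2: C_2 → C_1 sends each 2-simplex [p,q,r] to [q,r] − [p,r] + [p,q]. For instance
  ∂[0,1,5] = [1,5] − [0,5] + [0,1],
  ∂[0,2,5] = [2,5] − [0,5] + [0,2].
This gives a 12×6 integer matrix of rank 6; reducing to Smith normal form yields diagonal entries (1,1,1,1,1,1).

Computing H_k = (kernel of ∂_k) / (image of ∂_{k+1}):

  H_0: rank C_0 − rank ∂_1 = 6 − 5 = 1, and the invariant factors of ∂_1 are all 1, so H_0 = Z.
  H_1: rank ker ∂_1 − rank ∂_2 = (12 − 5) − 6 = 1, and the invariant factors of ∂_2 are all 1, so H_1 = Z.
  H_2: rank ker ∂_2 − rank ∂_3 = (6 − 6) − 0 = 0, and there is no ∂_3, so H_2 = 0.

(K is a triangulation of the cylinder S^1 x I.)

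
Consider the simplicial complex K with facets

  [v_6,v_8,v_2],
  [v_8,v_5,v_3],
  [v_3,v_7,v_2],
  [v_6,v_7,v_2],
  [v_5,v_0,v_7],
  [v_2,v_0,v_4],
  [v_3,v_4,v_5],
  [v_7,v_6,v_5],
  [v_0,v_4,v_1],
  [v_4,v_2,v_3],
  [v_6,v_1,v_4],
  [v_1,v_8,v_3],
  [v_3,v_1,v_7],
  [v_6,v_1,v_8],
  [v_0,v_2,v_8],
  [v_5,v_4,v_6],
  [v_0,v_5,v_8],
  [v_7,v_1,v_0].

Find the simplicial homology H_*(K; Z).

H_0 ≅ Z,  H_1 ≅ Z^2,  H_2 ≅ Z.

Fix the vertex order v_0 < v_1 < v_2 < v_3 < v_4 < v_5 < v_6 < v_7 < v_8 and write every simplex with vertices in increasing order. Then dim K = 2 and the simplices of K are:

  0-simplices (9): [v_0], [v_1], [v_2], [v_3], [v_4], [v_5], [v_6], [v_7], [v_8]
  1-simplices (27): (27 of them)
  2-simplices (18): (18 of them)

Hence C_0 ≅ Z^9, C_1 ≅ Z^27, C_2 ≅ Z^18.

The boundary map ∂_1: C_1 → C_0 maps an edge to its endpoints' difference, ∂[p,q] = q − p. For instance
  ∂[v_2,v_7] = [v_7] − [v_2].
This gives a 9×27 integer matrix of rank 8; reducing to Smith normal form yields diagonal entries (1,1,1,1,1,1,1,1).

Boundary ∂_2: C_2 → C_1 maps a triangle to the signed sum of its edges. For instance
  ∂[v_1,v_3,v_7] = [v_3,v_7] − [v_1,v_7] + [v_1,v_3],
  ∂[v_0,v_5,v_7] = [v_5,v_7] − [v_0,v_7] + [v_0,v_5].
This gives a 27×18 integer matrix of rank 17; reducing to Smith normal form yields diagonal entries (1,1,1,1,1,1,1,1,1,1,1,1,1,1,1,1,1).

Reading off H_k = ker ∂_k / im ∂_{k+1}:

  H_0: rank C_0 − rank ∂_1 = 9 − 8 = 1, and the invariant factors of ∂_1 are all 1, so H_0 = Z.
  H_1: rank ker ∂_1 − rank ∂_2 = (27 − 8) − 17 = 2, and the invariant factors of ∂_2 are all 1, so H_1 = Z^2.
  H_2: rank ker ∂_2 − rank ∂_3 = (18 − 17) − 0 = 1, and there is no ∂_3, so H_2 = Z.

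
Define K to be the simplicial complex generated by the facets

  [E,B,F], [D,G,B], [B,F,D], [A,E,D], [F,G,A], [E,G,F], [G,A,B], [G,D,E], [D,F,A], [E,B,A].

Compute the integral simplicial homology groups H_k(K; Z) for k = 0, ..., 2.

Fix the vertex order A < B < D < E < F < G and write every simplex with vertices in increasing order. Then dim K = 2 and the simplices of K are:

  0-simplices (6): A, B, D, E, F, G
  1-simplices (15): AB, AD, AE, AF, AG, BD, BE, BF, BG, DE, DF, DG, EF, EG, FG
  2-simplices (10): ABE, ABG, ADE, ADF, AFG, BDF, BDG, BEF, DEG, EFG

giving chain groups C_0 ≅ Z^6, C_1 ≅ Z^15, C_2 ≅ Z^10.

The boundary map ∂_1: C_1 → C_0 sends each edge [p,q] (with p < q) to q − p.
As a 6×15 matrix over Z this has rank 5, with invariant factors (1,1,1,1,1).

The boundary map ∂_2: C_2 → C_1 maps a triangle to the signed sum of its edges. For instance
  ∂ABE = BE − AE + AB,
  ∂BDF = DF − BF + BD.
As a 15×10 matrix over Z this has rank 10, with invariant factors (1,1,1,1,1,1,1,1,1,2).

Computing H_k = (kernel of ∂_k) / (image of ∂_{k+1}):

  H_0: rank C_0 − rank ∂_1 = 6 − 5 = 1, and the invariant factors of ∂_1 are all 1, so H_0 ≅ Z.
  H_1: rank ker ∂_1 − rank ∂_2 = (15 − 5) − 10 = 0, and ∂_2 has invariant factor 2 > 1, so H_1 ≅ Z/2.
  H_2: rank ker ∂_2 − rank ∂_3 = (10 − 10) − 0 = 0, and there is no ∂_3, so H_2 ≅ 0.

H_0 = Z,  H_1 = Z/2,  H_2 = 0.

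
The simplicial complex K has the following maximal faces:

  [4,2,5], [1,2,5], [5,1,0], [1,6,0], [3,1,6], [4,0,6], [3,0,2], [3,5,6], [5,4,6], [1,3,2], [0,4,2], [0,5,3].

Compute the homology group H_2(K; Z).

Fix the vertex order 0 < 1 < 2 < 3 < 4 < 5 < 6 and write every simplex with vertices in increasing order. Then dim K = 2 and the simplices of K are:

  0-simplices (7): [0], [1], [2], [3], [4], [5], [6]
  1-simplices (18): [0,1], [0,2], [0,3], [0,4], [0,5], [0,6], [1,2], [1,3], [1,5], [1,6], [2,3], [2,4], [2,5], [3,5], [3,6], [4,5], [4,6], [5,6]
  2-simplices (12): [0,1,5], [0,1,6], [0,2,3], [0,2,4], [0,3,5], [0,4,6], [1,2,3], [1,2,5], [1,3,6], [2,4,5], [3,5,6], [4,5,6]

so the chain groups are C_0 ≅ Z^7, C_1 ≅ Z^18, C_2 ≅ Z^12.

The boundary map ∂_1: C_1 → C_0 is given by ∂[p,q] = [q] − [p]. For instance
  ∂[0,6] = [6] − [0].
As a 7×18 matrix over Z this has rank 6, with invariant factors (1,1,1,1,1,1).

∂_2: C_2 → C_1 sends each 2-simplex [p,q,r] to [q,r] − [p,r] + [p,q]. For instance
  ∂[0,1,6] = [1,6] − [0,6] + [0,1],
  ∂[1,2,3] = [2,3] − [1,3] + [1,2].
This gives a 18×12 integer matrix of rank 12; reducing to Smith normal form yields diagonal entries (1,1,1,1,1,1,1,1,1,1,1,2).

From H_k ≅ ker(∂_k) / im(∂_{k+1}) we obtain:

  H_2: rank ker ∂_2 − rank ∂_3 = (12 − 12) − 0 = 0, and there is no ∂_3, so H_2 ≅ 0.

H_2 = 0.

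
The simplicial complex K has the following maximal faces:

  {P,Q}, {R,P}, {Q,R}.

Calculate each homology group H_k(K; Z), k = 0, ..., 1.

Order the vertices as P < Q < R. Listing each simplex with vertices in this order, K has dimension 1 with simplices:

  0-simplices (3): P, Q, R
  1-simplices (3): PQ, PR, QR

Hence C_0 ≅ Z^3, C_1 ≅ Z^3.

∂_1: C_1 → C_0 sends each edge [p,q] (with p < q) to q − p. For instance
  ∂QR = R − Q.
The 3×3 boundary matrix has rank 2 and Smith normal form diag(1,1).

Now H_k = ker ∂_k / im ∂_{k+1}, so:

  H_0: rank C_0 − rank ∂_1 = 3 − 2 = 1, and the invariant factors of ∂_1 are all 1, so H_0 = Z.
  H_1: rank ker ∂_1 − rank ∂_2 = (3 − 2) − 0 = 1, and there is no ∂_2, so H_1 = Z.

(K is a triangulation of the circle S^1.)

H_0 = Z,  H_1 = Z.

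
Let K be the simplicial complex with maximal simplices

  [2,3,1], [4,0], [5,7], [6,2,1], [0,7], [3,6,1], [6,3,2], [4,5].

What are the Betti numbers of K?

Order the vertices as 0 < 1 < 2 < 3 < 4 < 5 < 6 < 7. Listing each simplex with vertices in this order, K has dimension 2 with simplices:

  0-simplices (8): [0], [1], [2], [3], [4], [5], [6], [7]
  1-simplices (10): [0,4], [0,7], [1,2], [1,3], [1,6], [2,3], [2,6], [3,6], [4,5], [5,7]
  2-simplices (4): [1,2,3], [1,2,6], [1,3,6], [2,3,6]

Hence C_0 ≅ Z^8, C_1 ≅ Z^10, C_2 ≅ Z^4.

The boundary map ∂_1: C_1 → C_0 is given by ∂[p,q] = [q] − [p].
The 8×10 boundary matrix has rank 6 and Smith normal form diag(1,1,1,1,1,1).

∂_2: C_2 → C_1 maps a triangle to the signed sum of its edges. For instance
  ∂[1,2,3] = [2,3] − [1,3] + [1,2],
  ∂[1,3,6] = [3,6] − [1,6] + [1,3].
This gives a 10×4 integer matrix of rank 3; reducing to Smith normal form yields diagonal entries (1,1,1).

Reading off H_k = ker ∂_k / im ∂_{k+1}:

  H_0: rank C_0 − rank ∂_1 = 8 − 6 = 2, and the invariant factors of ∂_1 are all 1, so H_0 ≅ Z^2.
  H_1: rank ker ∂_1 − rank ∂_2 = (10 − 6) − 3 = 1, and the invariant factors of ∂_2 are all 1, so H_1 ≅ Z.
  H_2: rank ker ∂_2 − rank ∂_3 = (4 − 3) − 0 = 1, and there is no ∂_3, so H_2 ≅ Z.

Hence the Betti numbers are b_0 = 2, b_1 = 1, b_2 = 1.

b_0 = 2, b_1 = 1, b_2 = 1.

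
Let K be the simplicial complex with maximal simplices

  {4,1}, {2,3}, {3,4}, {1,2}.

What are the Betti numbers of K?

b_0 = 1, b_1 = 1.

Order the vertices as 1 < 2 < 3 < 4. Listing each simplex with vertices in this order, K has dimension 1 with simplices:

  0-simplices (4): [1], [2], [3], [4]
  1-simplices (4): [1,2], [1,4], [2,3], [3,4]

Hence C_0 ≅ Z^4, C_1 ≅ Z^4.

∂_1: C_1 → C_0 is given by ∂[p,q] = [q] − [p]. For instance
  ∂[1,2] = [2] − [1].
This gives a 4×4 integer matrix of rank 3; reducing to Smith normal form yields diagonal entries (1,1,1).

Now H_k = ker ∂_k / im ∂_{k+1}, so:

  H_0: rank C_0 − rank ∂_1 = 4 − 3 = 1, and the invariant factors of ∂_1 are all 1, so H_0 = Z.
  H_1: rank ker ∂_1 − rank ∂_2 = (4 − 3) − 0 = 1, and there is no ∂_2, so H_1 = Z.

As a check, the Euler characteristic is 4 − 4 = 0, which agrees with 1 − 1 = 0.

Hence the Betti numbers are b_0 = 1, b_1 = 1.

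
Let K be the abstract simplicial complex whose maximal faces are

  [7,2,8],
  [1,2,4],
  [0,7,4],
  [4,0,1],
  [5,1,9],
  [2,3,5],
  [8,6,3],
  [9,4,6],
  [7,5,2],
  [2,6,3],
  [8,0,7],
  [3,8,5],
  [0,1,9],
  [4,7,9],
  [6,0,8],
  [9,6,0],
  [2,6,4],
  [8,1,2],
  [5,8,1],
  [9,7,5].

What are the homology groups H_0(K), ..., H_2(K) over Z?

Order the vertices as 0 < 1 < 2 < 3 < 4 < 5 < 6 < 7 < 8 < 9. Listing each simplex with vertices in this order, K has dimension 2 with simplices:

  0-simplices (10): [0], [1], [2], [3], [4], [5], [6], [7], [8], [9]
  1-simplices (30): (30 of them)
  2-simplices (20): (20 of them)

giving chain groups C_0 ≅ Z^10, C_1 ≅ Z^30, C_2 ≅ Z^20.

The boundary map ∂_1: C_1 → C_0 is given by ∂[p,q] = [q] − [p]. For instance
  ∂[4,9] = [9] − [4].
The resulting 10×30 matrix has rank 9, and its Smith normal form has invariant factors (1,1,1,1,1,1,1,1,1).

∂_2: C_2 → C_1 sends each 2-simplex [p,q,r] to [q,r] − [p,r] + [p,q]. For instance
  ∂[4,6,9] = [6,9] − [4,9] + [4,6],
  ∂[4,7,9] = [7,9] − [4,9] + [4,7].
The 30×20 boundary matrix has rank 20 and Smith normal form diag(1,1,1,1,1,1,1,1,1,1,1,1,1,1,1,1,1,1,1,2).

From H_k ≅ ker(∂_k) / im(∂_{k+1}) we obtain:

  H_0: rank C_0 − rank ∂_1 = 10 − 9 = 1, and the invariant factors of ∂_1 are all 1, so H_0 = Z.
  H_1: rank ker ∂_1 − rank ∂_2 = (30 − 9) − 20 = 1, and ∂_2 has invariant factor 2 > 1, so H_1 = Z ⊕ Z/2.
  H_2: rank ker ∂_2 − rank ∂_3 = (20 − 20) − 0 = 0, and there is no ∂_3, so H_2 = 0.

As a check, the Euler characteristic is 10 − 30 + 20 = 0, which agrees with 1 − 1 + 0 = 0.

H_0 ≅ Z,  H_1 ≅ Z ⊕ Z/2,  H_2 = 0.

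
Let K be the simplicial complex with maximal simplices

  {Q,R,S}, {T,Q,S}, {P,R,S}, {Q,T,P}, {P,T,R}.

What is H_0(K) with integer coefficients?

Take the total order P < Q < R < S < T on the vertex set. Then K (dimension 2) consists of the simplices:

  0-simplices (5): P, Q, R, S, T
  1-simplices (10): PQ, PR, PS, PT, QR, QS, QT, RS, RT, ST
  2-simplices (5): PQT, PRS, PRT, QRS, QST

so the chain groups are C_0 ≅ Z^5, C_1 ≅ Z^10, C_2 ≅ Z^5.

Boundary ∂_1: C_1 → C_0 sends each edge [p,q] (with p < q) to q − p. For instance
  ∂QS = S − Q.
The resulting 5×10 matrix has rank 4, and its Smith normal form has invariant factors (1,1,1,1).

Boundary ∂_2: C_2 → C_1 acts by ∂[p,q,r] = [q,r] − [p,r] + [p,q]. For instance
  ∂PQT = QT − PT + PQ,
  ∂PRS = RS − PS + PR.
This gives a 10×5 integer matrix of rank 5; reducing to Smith normal form yields diagonal entries (1,1,1,1,1).

From H_k ≅ ker(∂_k) / im(∂_{k+1}) we obtain:

  H_0: rank C_0 − rank ∂_1 = 5 − 4 = 1, and the invariant factors of ∂_1 are all 1, so H_0 = Z.

H_0 ≅ Z.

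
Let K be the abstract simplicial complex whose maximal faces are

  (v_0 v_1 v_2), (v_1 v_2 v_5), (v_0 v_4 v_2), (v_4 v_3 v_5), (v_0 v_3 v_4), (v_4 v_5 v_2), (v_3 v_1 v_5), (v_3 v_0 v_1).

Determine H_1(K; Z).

K has 6 vertices, 12 edges, 8 triangles.
rank ∂_1 = 5, rank ∂_2 = 7 ⇒ b_1 = 12 − 5 − 7 = 0; all invariant factors of ∂_2 are 1 so no torsion. So H_1 ≅ 0.

H_1 ≅ 0.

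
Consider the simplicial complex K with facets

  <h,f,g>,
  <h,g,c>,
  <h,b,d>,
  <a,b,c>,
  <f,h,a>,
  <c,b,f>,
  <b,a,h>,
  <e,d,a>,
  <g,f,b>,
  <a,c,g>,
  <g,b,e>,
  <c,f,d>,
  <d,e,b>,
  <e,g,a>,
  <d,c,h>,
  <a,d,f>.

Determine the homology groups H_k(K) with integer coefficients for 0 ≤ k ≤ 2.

H_0 ≅ Z,  H_1 ≅ Z^2,  H_2 ≅ Z.

We work with the vertex ordering a < b < c < d < e < f < g < h. The simplices of K, each written with vertices in increasing order, are:

  0-simplices (8): a, b, c, d, e, f, g, h
  1-simplices (24): ab, ac, ad, ae, af, ag, ah, bc, bd, be, bf, bg, bh, cd, cf, cg, ch, de, df, dh, eg, fg, fh, gh
  2-simplices (16): abc, abh, acg, ade, adf, aeg, afh, bcf, bde, bdh, beg, bfg, cdf, cdh, cgh, fgh

giving chain groups C_0 ≅ Z^8, C_1 ≅ Z^24, C_2 ≅ Z^16.

The boundary map ∂_1: C_1 → C_0 is given by ∂[p,q] = [q] − [p]. For instance
  ∂ad = d − a.
The resulting 8×24 matrix has rank 7, and its Smith normal form has invariant factors (1,1,1,1,1,1,1).

Boundary ∂_2: C_2 → C_1 sends each 2-simplex [p,q,r] to [q,r] − [p,r] + [p,q]. For instance
  ∂adf = df − af + ad,
  ∂acg = cg − ag + ac.
This gives a 24×16 integer matrix of rank 15; reducing to Smith normal form yields diagonal entries (1,1,1,1,1,1,1,1,1,1,1,1,1,1,1).

Now H_k = ker ∂_k / im ∂_{k+1}, so:

  H_0: rank C_0 − rank ∂_1 = 8 − 7 = 1, and the invariant factors of ∂_1 are all 1, so H_0 ≅ Z.
  H_1: rank ker ∂_1 − rank ∂_2 = (24 − 7) − 15 = 2, and the invariant factors of ∂_2 are all 1, so H_1 ≅ Z^2.
  H_2: rank ker ∂_2 − rank ∂_3 = (16 − 15) − 0 = 1, and there is no ∂_3, so H_2 ≅ Z.

As a check, the Euler characteristic is 8 − 24 + 16 = 0, which agrees with 1 − 2 + 1 = 0.
(K is a triangulation of the torus T^2.)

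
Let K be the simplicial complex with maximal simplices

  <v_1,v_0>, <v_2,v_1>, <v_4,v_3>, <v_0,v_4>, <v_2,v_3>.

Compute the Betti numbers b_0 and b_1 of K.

Order the vertices as v_0 < v_1 < v_2 < v_3 < v_4. Listing each simplex with vertices in this order, K has dimension 1 with simplices:

  0-simplices (5): [v_0], [v_1], [v_2], [v_3], [v_4]
  1-simplices (5): [v_0,v_1], [v_0,v_4], [v_1,v_2], [v_2,v_3], [v_3,v_4]

Hence C_0 ≅ Z^5, C_1 ≅ Z^5.

Boundary ∂_1: C_1 → C_0 maps an edge to its endpoints' difference, ∂[p,q] = q − p. For instance
  ∂[v_2,v_3] = [v_3] − [v_2].
The 5×5 boundary matrix has rank 4 and Smith normal form diag(1,1,1,1).

Computing H_k = (kernel of ∂_k) / (image of ∂_{k+1}):

  H_0: rank C_0 − rank ∂_1 = 5 − 4 = 1, and the invariant factors of ∂_1 are all 1, so H_0 ≅ Z.
  H_1: rank ker ∂_1 − rank ∂_2 = (5 − 4) − 0 = 1, and there is no ∂_2, so H_1 ≅ Z.

(K is a triangulation of the circle S^1.)

Hence the Betti numbers are b_0 = 1, b_1 = 1.

b_0 = 1, b_1 = 1.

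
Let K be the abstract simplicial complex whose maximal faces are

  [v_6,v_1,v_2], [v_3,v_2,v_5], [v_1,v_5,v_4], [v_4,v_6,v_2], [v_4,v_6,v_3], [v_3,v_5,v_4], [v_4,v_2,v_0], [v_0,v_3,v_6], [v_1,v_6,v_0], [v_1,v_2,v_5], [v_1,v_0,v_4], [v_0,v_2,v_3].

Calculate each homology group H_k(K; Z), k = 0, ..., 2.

H_0 = Z,  H_1 = Z/2,  H_2 = 0.

Order the vertices as v_0 < v_1 < v_2 < v_3 < v_4 < v_5 < v_6. Listing each simplex with vertices in this order, K has dimension 2 with simplices:

  0-simplices (7): [v_0], [v_1], [v_2], [v_3], [v_4], [v_5], [v_6]
  1-simplices (18): (18 of them)
  2-simplices (12): (12 of them)

so the chain groups are C_0 ≅ Z^7, C_1 ≅ Z^18, C_2 ≅ Z^12.

The boundary map ∂_1: C_1 → C_0 is given by ∂[p,q] = [q] − [p].
As a 7×18 matrix over Z this has rank 6, with invariant factors (1,1,1,1,1,1).

Boundary ∂_2: C_2 → C_1 sends each 2-simplex [p,q,r] to [q,r] − [p,r] + [p,q]. For instance
  ∂[v_0,v_2,v_4] = [v_2,v_4] − [v_0,v_4] + [v_0,v_2],
  ∂[v_0,v_1,v_6] = [v_1,v_6] − [v_0,v_6] + [v_0,v_1].
This gives a 18×12 integer matrix of rank 12; reducing to Smith normal form yields diagonal entries (1,1,1,1,1,1,1,1,1,1,1,2).

Reading off H_k = ker ∂_k / im ∂_{k+1}:

  H_0: rank C_0 − rank ∂_1 = 7 − 6 = 1, and the invariant factors of ∂_1 are all 1, so H_0 ≅ Z.
  H_1: rank ker ∂_1 − rank ∂_2 = (18 − 6) − 12 = 0, and ∂_2 has invariant factor 2 > 1, so H_1 ≅ Z/2.
  H_2: rank ker ∂_2 − rank ∂_3 = (12 − 12) − 0 = 0, and there is no ∂_3, so H_2 ≅ 0.

As a check, the Euler characteristic is 7 − 18 + 12 = 1, which agrees with 1 − 0 + 0 = 1.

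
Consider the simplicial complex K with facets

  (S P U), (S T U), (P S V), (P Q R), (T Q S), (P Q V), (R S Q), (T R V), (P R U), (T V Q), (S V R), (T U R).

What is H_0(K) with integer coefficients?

Fix the vertex order P < Q < R < S < T < U < V and write every simplex with vertices in increasing order. Then dim K = 2 and the simplices of K are:

  0-simplices (7): P, Q, R, S, T, U, V
  1-simplices (18): PQ, PR, PS, PU, PV, QR, QS, QT, QV, RS, RT, RU, RV, ST, SU, SV, TU, TV
  2-simplices (12): PQR, PQV, PRU, PSU, PSV, QRS, QST, QTV, RSV, RTU, RTV, STU

giving chain groups C_0 ≅ Z^7, C_1 ≅ Z^18, C_2 ≅ Z^12.

Boundary ∂_1: C_1 → C_0 sends each edge [p,q] (with p < q) to q − p. For instance
  ∂RU = U − R.
The resulting 7×18 matrix has rank 6, and its Smith normal form has invariant factors (1,1,1,1,1,1).

The boundary map ∂_2: C_2 → C_1 acts by ∂[p,q,r] = [q,r] − [p,r] + [p,q]. For instance
  ∂RSV = SV − RV + RS,
  ∂RTV = TV − RV + RT.
The resulting 18×12 matrix has rank 12, and its Smith normal form has invariant factors (1,1,1,1,1,1,1,1,1,1,1,2).

From H_k ≅ ker(∂_k) / im(∂_{k+1}) we obtain:

  H_0: rank C_0 − rank ∂_1 = 7 − 6 = 1, and the invariant factors of ∂_1 are all 1, so H_0 ≅ Z.

(K is a triangulation of the real projective plane RP^2.)

H_0 ≅ Z.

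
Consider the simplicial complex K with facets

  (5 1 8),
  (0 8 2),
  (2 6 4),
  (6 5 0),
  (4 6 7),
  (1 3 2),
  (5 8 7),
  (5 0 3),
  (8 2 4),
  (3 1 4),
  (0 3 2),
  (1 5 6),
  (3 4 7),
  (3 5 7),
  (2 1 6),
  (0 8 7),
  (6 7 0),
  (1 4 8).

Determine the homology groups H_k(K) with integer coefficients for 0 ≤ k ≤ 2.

Order the vertices as 0 < 1 < 2 < 3 < 4 < 5 < 6 < 7 < 8. Listing each simplex with vertices in this order, K has dimension 2 with simplices:

  0-simplices (9): [0], [1], [2], [3], [4], [5], [6], [7], [8]
  1-simplices (27): (27 of them)
  2-simplices (18): [0,2,3], [0,2,8], [0,3,5], [0,5,6], [0,6,7], [0,7,8], [1,2,3], [1,2,6], [1,3,4], [1,4,8], [1,5,6], [1,5,8], [2,4,6], [2,4,8], [3,4,7], [3,5,7], [4,6,7], [5,7,8]

so the chain groups are C_0 ≅ Z^9, C_1 ≅ Z^27, C_2 ≅ Z^18.

∂_1: C_1 → C_0 is given by ∂[p,q] = [q] − [p]. For instance
  ∂[0,7] = [7] − [0].
The 9×27 boundary matrix has rank 8 and Smith normal form diag(1,1,1,1,1,1,1,1).

∂_2: C_2 → C_1 acts by ∂[p,q,r] = [q,r] − [p,r] + [p,q]. For instance
  ∂[4,6,7] = [6,7] − [4,7] + [4,6],
  ∂[1,4,8] = [4,8] − [1,8] + [1,4].
As a 27×18 matrix over Z this has rank 18, with invariant factors (1,1,1,1,1,1,1,1,1,1,1,1,1,1,1,1,1,2).

Now H_k = ker ∂_k / im ∂_{k+1}, so:

  H_0: rank C_0 − rank ∂_1 = 9 − 8 = 1, and the invariant factors of ∂_1 are all 1, so H_0 = Z.
  H_1: rank ker ∂_1 − rank ∂_2 = (27 − 8) − 18 = 1, and ∂_2 has invariant factor 2 > 1, so H_1 = Z ⊕ Z/2.
  H_2: rank ker ∂_2 − rank ∂_3 = (18 − 18) − 0 = 0, and there is no ∂_3, so H_2 = 0.

As a check, the Euler characteristic is 9 − 27 + 18 = 0, which agrees with 1 − 1 + 0 = 0.

H_0 ≅ Z,  H_1 ≅ Z ⊕ Z/2,  H_2 = 0.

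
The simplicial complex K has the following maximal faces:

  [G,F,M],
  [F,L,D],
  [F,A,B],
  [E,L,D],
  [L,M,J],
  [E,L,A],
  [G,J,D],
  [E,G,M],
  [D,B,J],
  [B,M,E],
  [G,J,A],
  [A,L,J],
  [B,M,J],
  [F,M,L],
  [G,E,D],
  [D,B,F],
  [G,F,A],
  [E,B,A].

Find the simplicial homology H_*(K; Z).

H_0 = Z,  H_1 = Z^2,  H_2 = Z.

K has 9 vertices, 27 edges, 18 triangles.
rank ∂_0 = 0, rank ∂_1 = 8 ⇒ b_0 = 9 − 0 − 8 = 1; all invariant factors of ∂_1 are 1 so no torsion. So H_0 = Z.
rank ∂_1 = 8, rank ∂_2 = 17 ⇒ b_1 = 27 − 8 − 17 = 2; all invariant factors of ∂_2 are 1 so no torsion. So H_1 = Z^2.
rank ∂_2 = 17, rank ∂_3 = 0 ⇒ b_2 = 18 − 17 − 0 = 1. So H_2 = Z.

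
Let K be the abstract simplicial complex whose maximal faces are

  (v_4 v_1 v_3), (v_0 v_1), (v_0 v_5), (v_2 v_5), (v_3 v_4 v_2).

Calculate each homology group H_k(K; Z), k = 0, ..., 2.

H_0 ≅ Z,  H_1 ≅ Z,  H_2 = 0.

We work with the vertex ordering v_0 < v_1 < v_2 < v_3 < v_4 < v_5. The simplices of K, each written with vertices in increasing order, are:

  0-simplices (6): [v_0], [v_1], [v_2], [v_3], [v_4], [v_5]
  1-simplices (8): [v_0,v_1], [v_0,v_5], [v_1,v_3], [v_1,v_4], [v_2,v_3], [v_2,v_4], [v_2,v_5], [v_3,v_4]
  2-simplices (2): [v_1,v_3,v_4], [v_2,v_3,v_4]

Hence C_0 ≅ Z^6, C_1 ≅ Z^8, C_2 ≅ Z^2.

∂_1: C_1 → C_0 maps an edge to its endpoints' difference, ∂[p,q] = q − p. For instance
  ∂[v_2,v_4] = [v_4] − [v_2].
The resulting 6×8 matrix has rank 5, and its Smith normal form has invariant factors (1,1,1,1,1).

The boundary map ∂_2: C_2 → C_1 acts by ∂[p,q,r] = [q,r] − [p,r] + [p,q]. For instance
  ∂[v_2,v_3,v_4] = [v_3,v_4] − [v_2,v_4] + [v_2,v_3],
  ∂[v_1,v_3,v_4] = [v_3,v_4] − [v_1,v_4] + [v_1,v_3].
This gives a 8×2 integer matrix of rank 2; reducing to Smith normal form yields diagonal entries (1,1).

Computing H_k = (kernel of ∂_k) / (image of ∂_{k+1}):

  H_0: rank C_0 − rank ∂_1 = 6 − 5 = 1, and the invariant factors of ∂_1 are all 1, so H_0 ≅ Z.
  H_1: rank ker ∂_1 − rank ∂_2 = (8 − 5) − 2 = 1, and the invariant factors of ∂_2 are all 1, so H_1 ≅ Z.
  H_2: rank ker ∂_2 − rank ∂_3 = (2 − 2) − 0 = 0, and there is no ∂_3, so H_2 ≅ 0.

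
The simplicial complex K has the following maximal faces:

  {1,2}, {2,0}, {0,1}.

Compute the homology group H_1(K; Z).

K has 3 vertices, 3 edges.
rank ∂_1 = 2, rank ∂_2 = 0 ⇒ b_1 = 3 − 2 − 0 = 1. So H_1 ≅ Z.

H_1 ≅ Z.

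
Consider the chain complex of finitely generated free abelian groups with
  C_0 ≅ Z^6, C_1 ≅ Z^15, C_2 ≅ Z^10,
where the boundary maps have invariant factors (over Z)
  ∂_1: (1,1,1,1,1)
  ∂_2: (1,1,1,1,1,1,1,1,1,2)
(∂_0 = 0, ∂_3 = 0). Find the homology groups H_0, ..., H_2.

H_0: b_0 = 6 − 0 − 5 = 1; torsion from ∂_1 factors > 1: none. So H_0 ≅ Z.
H_1: b_1 = 15 − 5 − 10 = 0; torsion from ∂_2 factors > 1: [2]. So H_1 ≅ Z_2.
H_2: b_2 = 10 − 10 − 0 = 0; torsion from ∂_3 factors > 1: none. So H_2 ≅ 0.

H_0 ≅ Z,  H_1 ≅ Z_2,  H_2 = 0.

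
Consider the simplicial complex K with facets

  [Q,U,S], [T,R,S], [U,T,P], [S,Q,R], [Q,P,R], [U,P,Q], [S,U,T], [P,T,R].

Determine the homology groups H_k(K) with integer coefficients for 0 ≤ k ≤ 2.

We work with the vertex ordering P < Q < R < S < T < U. The simplices of K, each written with vertices in increasing order, are:

  0-simplices (6): P, Q, R, S, T, U
  1-simplices (12): PQ, PR, PT, PU, QR, QS, QU, RS, RT, ST, SU, TU
  2-simplices (8): PQR, PQU, PRT, PTU, QRS, QSU, RST, STU

giving chain groups C_0 ≅ Z^6, C_1 ≅ Z^12, C_2 ≅ Z^8.

The boundary map ∂_1: C_1 → C_0 sends each edge [p,q] (with p < q) to q − p. For instance
  ∂RS = S − R.
The 6×12 boundary matrix has rank 5 and Smith normal form diag(1,1,1,1,1).

Boundary ∂_2: C_2 → C_1 acts by ∂[p,q,r] = [q,r] − [p,r] + [p,q]. For instance
  ∂PQU = QU − PU + PQ,
  ∂RST = ST − RT + RS.
The 12×8 boundary matrix has rank 7 and Smith normal form diag(1,1,1,1,1,1,1).

From H_k ≅ ker(∂_k) / im(∂_{k+1}) we obtain:

  H_0: rank C_0 − rank ∂_1 = 6 − 5 = 1, and the invariant factors of ∂_1 are all 1, so H_0 = Z.
  H_1: rank ker ∂_1 − rank ∂_2 = (12 − 5) − 7 = 0, and the invariant factors of ∂_2 are all 1, so H_1 = 0.
  H_2: rank ker ∂_2 − rank ∂_3 = (8 − 7) − 0 = 1, and there is no ∂_3, so H_2 = Z.

As a check, the Euler characteristic is 6 − 12 + 8 = 2, which agrees with 1 − 0 + 1 = 2.

H_0 ≅ Z,  H_1 = 0,  H_2 ≅ Z.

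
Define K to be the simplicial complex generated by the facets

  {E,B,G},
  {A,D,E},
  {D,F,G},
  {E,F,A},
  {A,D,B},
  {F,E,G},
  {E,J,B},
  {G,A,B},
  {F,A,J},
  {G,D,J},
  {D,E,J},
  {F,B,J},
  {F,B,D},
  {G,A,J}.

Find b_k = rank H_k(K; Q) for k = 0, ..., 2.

b_0 = 1, b_1 = 2, b_2 = 1.

We work with the vertex ordering A < B < D < E < F < G < J. The simplices of K, each written with vertices in increasing order, are:

  0-simplices (7): A, B, D, E, F, G, J
  1-simplices (21): AB, AD, AE, AF, AG, AJ, BD, BE, BF, BG, BJ, DE, DF, DG, DJ, EF, EG, EJ, FG, FJ, GJ
  2-simplices (14): ABD, ABG, ADE, AEF, AFJ, AGJ, BDF, BEG, BEJ, BFJ, DEJ, DFG, DGJ, EFG

giving chain groups C_0 ≅ Z^7, C_1 ≅ Z^21, C_2 ≅ Z^14.

The boundary map ∂_1: C_1 → C_0 maps an edge to its endpoints' difference, ∂[p,q] = q − p. For instance
  ∂AB = B − A.
The resulting 7×21 matrix has rank 6, and its Smith normal form has invariant factors (1,1,1,1,1,1).

Boundary ∂_2: C_2 → C_1 maps a triangle to the signed sum of its edges. For instance
  ∂ABG = BG − AG + AB,
  ∂BEJ = EJ − BJ + BE.
This gives a 21×14 integer matrix of rank 13; reducing to Smith normal form yields diagonal entries (1,1,1,1,1,1,1,1,1,1,1,1,1).

Computing H_k = (kernel of ∂_k) / (image of ∂_{k+1}):

  H_0: rank C_0 − rank ∂_1 = 7 − 6 = 1, and the invariant factors of ∂_1 are all 1, so H_0 ≅ Z.
  H_1: rank ker ∂_1 − rank ∂_2 = (21 − 6) − 13 = 2, and the invariant factors of ∂_2 are all 1, so H_1 ≅ Z^2.
  H_2: rank ker ∂_2 − rank ∂_3 = (14 − 13) − 0 = 1, and there is no ∂_3, so H_2 ≅ Z.

(K is a triangulation of the torus T^2.)

Hence the Betti numbers are b_0 = 1, b_1 = 2, b_2 = 1.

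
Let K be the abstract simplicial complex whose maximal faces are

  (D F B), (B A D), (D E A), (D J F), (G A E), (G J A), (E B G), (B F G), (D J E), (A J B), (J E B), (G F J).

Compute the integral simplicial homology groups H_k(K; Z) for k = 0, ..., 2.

Fix the vertex order A < B < D < E < F < G < J and write every simplex with vertices in increasing order. Then dim K = 2 and the simplices of K are:

  0-simplices (7): A, B, D, E, F, G, J
  1-simplices (18): AB, AD, AE, AG, AJ, BD, BE, BF, BG, BJ, DE, DF, DJ, EG, EJ, FG, FJ, GJ
  2-simplices (12): ABD, ABJ, ADE, AEG, AGJ, BDF, BEG, BEJ, BFG, DEJ, DFJ, FGJ

so the chain groups are C_0 ≅ Z^7, C_1 ≅ Z^18, C_2 ≅ Z^12.

∂_1: C_1 → C_0 sends each edge [p,q] (with p < q) to q − p. For instance
  ∂AB = B − A.
The resulting 7×18 matrix has rank 6, and its Smith normal form has invariant factors (1,1,1,1,1,1).

∂_2: C_2 → C_1 acts by ∂[p,q,r] = [q,r] − [p,r] + [p,q]. For instance
  ∂FGJ = GJ − FJ + FG,
  ∂ABD = BD − AD + AB.
This gives a 18×12 integer matrix of rank 12; reducing to Smith normal form yields diagonal entries (1,1,1,1,1,1,1,1,1,1,1,2).

Computing H_k = (kernel of ∂_k) / (image of ∂_{k+1}):

  H_0: rank C_0 − rank ∂_1 = 7 − 6 = 1, and the invariant factors of ∂_1 are all 1, so H_0 ≅ Z.
  H_1: rank ker ∂_1 − rank ∂_2 = (18 − 6) − 12 = 0, and ∂_2 has invariant factor 2 > 1, so H_1 ≅ Z/2Z.
  H_2: rank ker ∂_2 − rank ∂_3 = (12 − 12) − 0 = 0, and there is no ∂_3, so H_2 ≅ 0.

H_0 ≅ Z,  H_1 ≅ Z/2Z,  H_2 = 0.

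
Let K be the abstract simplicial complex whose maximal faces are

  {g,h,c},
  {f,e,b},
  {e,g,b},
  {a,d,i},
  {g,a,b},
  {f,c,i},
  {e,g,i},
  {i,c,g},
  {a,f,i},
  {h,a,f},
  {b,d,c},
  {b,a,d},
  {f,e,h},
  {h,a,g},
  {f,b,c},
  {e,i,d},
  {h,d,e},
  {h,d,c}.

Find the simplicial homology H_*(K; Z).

Fix the vertex order a < b < c < d < e < f < g < h < i and write every simplex with vertices in increasing order. Then dim K = 2 and the simplices of K are:

  0-simplices (9): a, b, c, d, e, f, g, h, i
  1-simplices (27): ab, ad, af, ag, ah, ai, bc, bd, be, bf, bg, cd, cf, cg, ch, ci, de, dh, di, ef, eg, eh, ei, fh, fi, gh, gi
  2-simplices (18): abd, abg, adi, afh, afi, agh, bcd, bcf, bef, beg, cdh, cfi, cgh, cgi, deh, dei, efh, egi

Hence C_0 ≅ Z^9, C_1 ≅ Z^27, C_2 ≅ Z^18.

The boundary map ∂_1: C_1 → C_0 sends each edge [p,q] (with p < q) to q − p.
As a 9×27 matrix over Z this has rank 8, with invariant factors (1,1,1,1,1,1,1,1).

Boundary ∂_2: C_2 → C_1 maps a triangle to the signed sum of its edges. For instance
  ∂agh = gh − ah + ag,
  ∂cgi = gi − ci + cg.
As a 27×18 matrix over Z this has rank 17, with invariant factors (1,1,1,1,1,1,1,1,1,1,1,1,1,1,1,1,1).

Computing H_k = (kernel of ∂_k) / (image of ∂_{k+1}):

  H_0: rank C_0 − rank ∂_1 = 9 − 8 = 1, and the invariant factors of ∂_1 are all 1, so H_0 = Z.
  H_1: rank ker ∂_1 − rank ∂_2 = (27 − 8) − 17 = 2, and the invariant factors of ∂_2 are all 1, so H_1 = Z^2.
  H_2: rank ker ∂_2 − rank ∂_3 = (18 − 17) − 0 = 1, and there is no ∂_3, so H_2 = Z.

(K is a triangulation of the torus T^2.)

H_0 ≅ Z,  H_1 ≅ Z^2,  H_2 ≅ Z.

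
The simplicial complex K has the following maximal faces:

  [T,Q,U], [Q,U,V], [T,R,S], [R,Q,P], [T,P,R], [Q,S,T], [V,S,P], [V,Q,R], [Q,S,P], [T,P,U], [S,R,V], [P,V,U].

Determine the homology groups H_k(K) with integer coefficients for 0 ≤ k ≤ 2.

H_0 = Z,  H_1 = Z/2Z,  H_2 = 0.

K has 7 vertices, 18 edges, 12 triangles.
rank ∂_0 = 0, rank ∂_1 = 6 ⇒ b_0 = 7 − 0 − 6 = 1; all invariant factors of ∂_1 are 1 so no torsion. So H_0 ≅ Z.
rank ∂_1 = 6, rank ∂_2 = 12 ⇒ b_1 = 18 − 6 − 12 = 0; ∂_2 has invariant factor(s) [2] giving torsion. So H_1 ≅ Z/2Z.
rank ∂_2 = 12, rank ∂_3 = 0 ⇒ b_2 = 12 − 12 − 0 = 0. So H_2 ≅ 0.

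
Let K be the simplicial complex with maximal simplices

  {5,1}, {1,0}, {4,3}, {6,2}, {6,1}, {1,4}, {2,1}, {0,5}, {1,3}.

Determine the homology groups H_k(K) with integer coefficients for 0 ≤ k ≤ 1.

H_0 ≅ Z,  H_1 ≅ Z^3.

We work with the vertex ordering 0 < 1 < 2 < 3 < 4 < 5 < 6. The simplices of K, each written with vertices in increasing order, are:

  0-simplices (7): [0], [1], [2], [3], [4], [5], [6]
  1-simplices (9): [0,1], [0,5], [1,2], [1,3], [1,4], [1,5], [1,6], [2,6], [3,4]

so the chain groups are C_0 ≅ Z^7, C_1 ≅ Z^9.

Boundary ∂_1: C_1 → C_0 sends each edge [p,q] (with p < q) to q − p. For instance
  ∂[2,6] = [6] − [2].
As a 7×9 matrix over Z this has rank 6, with invariant factors (1,1,1,1,1,1).

Now H_k = ker ∂_k / im ∂_{k+1}, so:

  H_0: rank C_0 − rank ∂_1 = 7 − 6 = 1, and the invariant factors of ∂_1 are all 1, so H_0 = Z.
  H_1: rank ker ∂_1 − rank ∂_2 = (9 − 6) − 0 = 3, and there is no ∂_2, so H_1 = Z^3.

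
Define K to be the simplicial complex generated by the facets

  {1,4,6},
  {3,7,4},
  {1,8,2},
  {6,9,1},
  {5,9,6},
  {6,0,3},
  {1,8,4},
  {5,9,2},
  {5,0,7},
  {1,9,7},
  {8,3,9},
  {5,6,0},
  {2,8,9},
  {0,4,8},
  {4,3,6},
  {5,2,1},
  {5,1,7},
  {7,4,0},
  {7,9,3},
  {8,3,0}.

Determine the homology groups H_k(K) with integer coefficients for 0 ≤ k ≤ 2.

H_0 ≅ Z,  H_1 ≅ Z ⊕ Z/2Z,  H_2 = 0.

Order the vertices as 0 < 1 < 2 < 3 < 4 < 5 < 6 < 7 < 8 < 9. Listing each simplex with vertices in this order, K has dimension 2 with simplices:

  0-simplices (10): [0], [1], [2], [3], [4], [5], [6], [7], [8], [9]
  1-simplices (30): (30 of them)
  2-simplices (20): (20 of them)

giving chain groups C_0 ≅ Z^10, C_1 ≅ Z^30, C_2 ≅ Z^20.

Boundary ∂_1: C_1 → C_0 is given by ∂[p,q] = [q] − [p]. For instance
  ∂[0,8] = [8] − [0].
This gives a 10×30 integer matrix of rank 9; reducing to Smith normal form yields diagonal entries (1,1,1,1,1,1,1,1,1).

Boundary ∂_2: C_2 → C_1 sends each 2-simplex [p,q,r] to [q,r] − [p,r] + [p,q]. For instance
  ∂[1,5,7] = [5,7] − [1,7] + [1,5],
  ∂[3,8,9] = [8,9] − [3,9] + [3,8].
This gives a 30×20 integer matrix of rank 20; reducing to Smith normal form yields diagonal entries (1,1,1,1,1,1,1,1,1,1,1,1,1,1,1,1,1,1,1,2).

From H_k ≅ ker(∂_k) / im(∂_{k+1}) we obtain:

  H_0: rank C_0 − rank ∂_1 = 10 − 9 = 1, and the invariant factors of ∂_1 are all 1, so H_0 = Z.
  H_1: rank ker ∂_1 − rank ∂_2 = (30 − 9) − 20 = 1, and ∂_2 has invariant factor 2 > 1, so H_1 = Z ⊕ Z/2Z.
  H_2: rank ker ∂_2 − rank ∂_3 = (20 − 20) − 0 = 0, and there is no ∂_3, so H_2 = 0.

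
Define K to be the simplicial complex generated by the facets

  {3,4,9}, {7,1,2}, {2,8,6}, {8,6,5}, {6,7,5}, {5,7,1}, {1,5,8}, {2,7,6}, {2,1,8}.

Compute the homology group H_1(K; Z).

H_1 = 0.

Fix the vertex order 1 < 2 < 3 < 4 < 5 < 6 < 7 < 8 < 9 and write every simplex with vertices in increasing order. Then dim K = 2 and the simplices of K are:

  0-simplices (9): [1], [2], [3], [4], [5], [6], [7], [8], [9]
  1-simplices (15): [1,2], [1,5], [1,7], [1,8], [2,6], [2,7], [2,8], [3,4], [3,9], [4,9], [5,6], [5,7], [5,8], [6,7], [6,8]
  2-simplices (9): [1,2,7], [1,2,8], [1,5,7], [1,5,8], [2,6,7], [2,6,8], [3,4,9], [5,6,7], [5,6,8]

so the chain groups are C_0 ≅ Z^9, C_1 ≅ Z^15, C_2 ≅ Z^9.

∂_1: C_1 → C_0 sends each edge [p,q] (with p < q) to q − p. For instance
  ∂[1,8] = [8] − [1].
The resulting 9×15 matrix has rank 7, and its Smith normal form has invariant factors (1,1,1,1,1,1,1).

The boundary map ∂_2: C_2 → C_1 maps a triangle to the signed sum of its edges. For instance
  ∂[5,6,8] = [6,8] − [5,8] + [5,6],
  ∂[1,2,8] = [2,8] − [1,8] + [1,2].
The 15×9 boundary matrix has rank 8 and Smith normal form diag(1,1,1,1,1,1,1,1).

Reading off H_k = ker ∂_k / im ∂_{k+1}:

  H_1: rank ker ∂_1 − rank ∂_2 = (15 − 7) − 8 = 0, and the invariant factors of ∂_2 are all 1, so H_1 = 0.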